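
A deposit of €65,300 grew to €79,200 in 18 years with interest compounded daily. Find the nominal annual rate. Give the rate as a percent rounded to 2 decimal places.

1.07%

The 6570-period growth factor is 79,200/65,300 = 1.21286.
r/365 = 1.21286^(1/6570) − 1 ≈ 0.000029374, so r ≈ 365·0.000029374 = 1.07215%.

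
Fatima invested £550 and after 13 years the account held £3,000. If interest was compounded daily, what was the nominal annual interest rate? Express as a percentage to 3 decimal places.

The 4745-period growth factor is 3,000/550 = 5.45455.
r/365 = 5.45455^(1/4745) − 1 ≈ 0.000357587, so r ≈ 365·0.000357587 = 13.05194%.

13.052%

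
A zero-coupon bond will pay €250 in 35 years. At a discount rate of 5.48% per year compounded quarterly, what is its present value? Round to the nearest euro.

Growth factor = (1 + 0.0137)^140 ≈ 6.71927645.
P = 250/6.71927645 ≈ 37.2064.

€37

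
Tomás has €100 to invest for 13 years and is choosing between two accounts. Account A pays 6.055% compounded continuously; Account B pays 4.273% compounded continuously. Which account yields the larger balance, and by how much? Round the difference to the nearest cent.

Account A growth factor: e^(0.06055·13) = e^0.78715 ≈ 2.19712569; balance ≈ 219.7126.
Account B growth factor: e^(0.04273·13) = e^0.55549 ≈ 1.74279475; balance ≈ 174.2795.
Account A is larger by 45.4331.

Account A, by €45.43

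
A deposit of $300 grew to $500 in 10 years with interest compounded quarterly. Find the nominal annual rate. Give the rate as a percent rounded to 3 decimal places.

The 40-period growth factor is 500/300 = 1.66667.
r/4 = 1.66667^(1/40) − 1 ≈ 0.0128525, so r ≈ 4·0.0128525 = 5.14101%.

5.141%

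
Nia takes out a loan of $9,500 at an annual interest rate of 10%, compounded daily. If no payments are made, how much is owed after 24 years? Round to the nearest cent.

Growth factor = (1 + 0.1/365)^8760 ≈ 11.0195535799.
A ≈ 9,500 × 11.0195535799 ≈ 104,685.7590.

$104,685.76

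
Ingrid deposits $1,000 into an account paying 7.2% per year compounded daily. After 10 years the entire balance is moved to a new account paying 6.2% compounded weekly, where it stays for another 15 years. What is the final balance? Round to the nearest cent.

Phase 1: 1,000·(1 + 0.072/365)^3650 ≈ 2,054.2873.
Phase 2: 2,054.2873·(1 + 0.062/52)^780 ≈ 5,203.7265.

$5,203.73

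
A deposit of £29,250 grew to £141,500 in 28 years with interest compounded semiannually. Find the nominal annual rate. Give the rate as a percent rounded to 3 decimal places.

The 56-period growth factor is 141,500/29,250 = 4.83761.
r/2 = 4.83761^(1/56) − 1 ≈ 0.0285503, so r ≈ 2·0.0285503 = 5.71007%.

5.710%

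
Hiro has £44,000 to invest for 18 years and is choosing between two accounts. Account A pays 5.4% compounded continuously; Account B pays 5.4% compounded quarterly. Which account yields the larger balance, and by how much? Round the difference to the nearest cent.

A: e^(0.054·18) = e^0.972 ≈ 2.64322562768, so 44,000 × 2.64322562768 ≈ 116,301.9276.
B: (1 + 0.0135)^72 ≈ 2.62609370164, so 44,000 × 2.62609370164 ≈ 115,548.1229.
Difference ≈ 753.8047 in favor of A.

Account A, by £753.80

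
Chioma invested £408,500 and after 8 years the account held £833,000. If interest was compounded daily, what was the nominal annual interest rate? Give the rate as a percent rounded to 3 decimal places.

8.908%

The 2920-period growth factor is 833,000/408,500 = 2.03917.
r/365 = 2.03917^(1/2920) − 1 ≈ 0.000244051, so r ≈ 365·0.000244051 = 8.90786%.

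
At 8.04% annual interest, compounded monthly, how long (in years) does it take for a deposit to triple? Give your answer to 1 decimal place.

(1 + 0.0067)^(12t) = 3.
12t = ln 3 / ln(1 + 0.0067) ≈ 1.0986/0.00667765 ≈ 164.5207.
t ≈ 13.7101.

13.7 years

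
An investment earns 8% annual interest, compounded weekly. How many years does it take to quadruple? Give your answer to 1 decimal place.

(1 + 0.00153846)^(52t) = 4.
52t = ln 4 / ln(1 + 0.00153846) ≈ 1.3863/0.00153728 ≈ 901.7843.
t ≈ 17.3420.

17.3 years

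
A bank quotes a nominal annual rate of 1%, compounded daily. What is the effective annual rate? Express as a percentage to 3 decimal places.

One year is 365 periods at 0.0000273973 each: (1 + 0.0000273973)^365 ≈ 1.01005.
EAR = 1.01005 − 1 ≈ 1.00500%.

1.005%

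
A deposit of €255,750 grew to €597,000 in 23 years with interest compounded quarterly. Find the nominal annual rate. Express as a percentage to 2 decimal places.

3.70%

(1 + r/4)^92 = 597,000/255,750 = 2.33431.
1 + r/4 = 2.33431^(1/92) ≈ 1.009257, so r/4 ≈ 0.00925689.
r ≈ 4·0.00925689 = 3.70276%.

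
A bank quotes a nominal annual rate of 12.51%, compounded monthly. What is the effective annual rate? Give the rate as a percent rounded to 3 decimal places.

One year is 12 periods at 0.010425 each: (1 + 0.010425)^12 ≈ 1.132528.
EAR = 1.132528 − 1 ≈ 13.25281%.

13.253%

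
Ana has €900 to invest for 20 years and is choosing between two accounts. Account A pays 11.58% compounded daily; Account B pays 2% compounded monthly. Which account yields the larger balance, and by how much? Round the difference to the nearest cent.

Account A, by €7,776.00

A: (1 + 0.1158/365)^7300 ≈ 10.13133089, so 900 × 10.13133089 ≈ 9,118.1978.
B: (1 + 0.02/12)^240 ≈ 1.491328057, so 900 × 1.491328057 ≈ 1,342.1953.
Difference ≈ 7,776.0025 in favor of A.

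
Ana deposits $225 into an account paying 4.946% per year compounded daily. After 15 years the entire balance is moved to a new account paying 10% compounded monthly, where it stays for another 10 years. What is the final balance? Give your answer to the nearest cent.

$1,278.97

Phase 1: 225·(1 + 0.04946/365)^5475 ≈ 472.4586.
Phase 2: 472.4586·(1 + 0.1/12)^120 ≈ 1,278.9651.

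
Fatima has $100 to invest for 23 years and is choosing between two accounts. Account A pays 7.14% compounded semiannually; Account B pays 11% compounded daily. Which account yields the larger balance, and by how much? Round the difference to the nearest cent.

Account B, by $752.80

Account A growth factor: (1 + 0.0357)^46 ≈ 5.02068422; balance ≈ 502.0684.
Account B growth factor: (1 + 0.11/365)^8395 ≈ 12.5487222; balance ≈ 1,254.8722.
Account B is larger by 752.8038.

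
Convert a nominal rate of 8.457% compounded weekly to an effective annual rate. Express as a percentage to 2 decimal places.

One year is 52 periods at 0.00162635 each: (1 + 0.00162635)^52 ≈ 1.088174.
EAR = 1.088174 − 1 ≈ 8.81743%.

8.82%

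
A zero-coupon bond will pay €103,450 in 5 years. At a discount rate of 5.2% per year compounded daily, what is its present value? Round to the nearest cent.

€79,766.76

Growth factor = (1 + 0.052/365)^1825 ≈ 1.29690606931.
P = 103,450/1.29690606931 ≈ 79,766.7637.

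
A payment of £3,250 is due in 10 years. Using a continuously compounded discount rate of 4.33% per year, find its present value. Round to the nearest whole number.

£2,108

P = A·e^(−rt) = 3,250·e^(−0.433).
e^(−0.433) ≈ 0.6485604918, so P ≈ 2,107.8216.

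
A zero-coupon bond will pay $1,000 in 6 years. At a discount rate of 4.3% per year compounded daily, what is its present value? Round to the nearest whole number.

$773

Growth factor = (1 + 0.043/365)^2190 ≈ 1.29431915.
P = 1,000/1.29431915 ≈ 772.6070.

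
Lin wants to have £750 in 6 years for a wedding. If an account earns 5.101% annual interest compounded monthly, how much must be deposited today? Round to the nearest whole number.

£553

Periodic rate = 5.101%/12 = 0.00425083; 72 periods.
P = 750/(1 + 0.05101/12)^72 ≈ 750/1.35718314 ≈ 552.6152.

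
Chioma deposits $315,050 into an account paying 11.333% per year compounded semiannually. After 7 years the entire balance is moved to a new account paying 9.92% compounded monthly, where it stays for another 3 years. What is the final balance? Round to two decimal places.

Phase 1: 315,050·(1 + 0.056665)^14 ≈ 681,556.7115.
Phase 2: 681,556.7115·(1 + 0.0992/12)^36 ≈ 916,677.8673.

$916,677.87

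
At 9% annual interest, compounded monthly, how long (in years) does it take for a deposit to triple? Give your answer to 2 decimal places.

12.25 years

(1 + 0.0075)^(12t) = 3.
12t = ln 3 / ln(1 + 0.0075) ≈ 1.0986/0.00747201 ≈ 147.0303.
t ≈ 12.2525.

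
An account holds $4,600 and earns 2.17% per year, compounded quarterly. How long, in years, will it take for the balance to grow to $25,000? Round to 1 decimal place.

We need (1 + 0.005425)^(4t) = 5.4348, so 4t = ln 5.4348 / ln 1.005425 ≈ 312.8861.
t ≈ 312.8861/4 = 78.2215 years.

78.2 years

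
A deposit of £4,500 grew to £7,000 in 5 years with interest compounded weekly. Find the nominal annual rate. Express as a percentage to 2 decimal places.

8.84%

(1 + r/52)^260 = 7,000/4,500 = 1.55556.
1 + r/52 = 1.55556^(1/260) ≈ 1.001701, so r/52 ≈ 0.0017008.
r ≈ 52·0.0017008 = 8.84417%.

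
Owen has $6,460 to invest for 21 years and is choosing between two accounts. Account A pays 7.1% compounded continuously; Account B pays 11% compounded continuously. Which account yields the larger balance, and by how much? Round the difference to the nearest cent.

Account B, by $36,388.47

A: e^(0.071·21) = e^1.491 ≈ 4.4415348338, so 6,460 × 4.4415348338 ≈ 28,692.3150.
B: e^(0.11·21) = e^2.31 ≈ 10.074424655, so 6,460 × 10.074424655 ≈ 65,080.7833.
Difference ≈ 36,388.4682 in favor of B.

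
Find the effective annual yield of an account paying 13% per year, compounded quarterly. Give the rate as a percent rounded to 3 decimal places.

13.648%

One year is 4 periods at 0.0325 each: (1 + 0.0325)^4 ≈ 1.136476.
EAR = 1.136476 − 1 ≈ 13.64759%.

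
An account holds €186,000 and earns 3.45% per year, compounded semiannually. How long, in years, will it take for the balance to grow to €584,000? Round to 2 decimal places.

33.45 years

(1 + 0.01725)^(2t) = 584,000/186,000 = 3.1398.
2t·ln(1 + 0.01725) = ln(3.1398); 2t = 1.1442/0.0171029 ≈ 66.8982.
t ≈ 33.4491 years.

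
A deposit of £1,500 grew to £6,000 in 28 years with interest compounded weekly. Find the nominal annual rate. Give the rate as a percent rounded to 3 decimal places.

The 1456-period growth factor is 6,000/1,500 = 4.
r/52 = 4^(1/1456) − 1 ≈ 0.000952579, so r ≈ 52·0.000952579 = 4.95341%.

4.953%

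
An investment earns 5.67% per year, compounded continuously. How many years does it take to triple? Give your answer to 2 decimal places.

19.38 years

e^(0.0567t) = 3, so 0.0567t = ln 3 ≈ 1.0986.
t ≈ 1.0986/0.0567 ≈ 19.3759.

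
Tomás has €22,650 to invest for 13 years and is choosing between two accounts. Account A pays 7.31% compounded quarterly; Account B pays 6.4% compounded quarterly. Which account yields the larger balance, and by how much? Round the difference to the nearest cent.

Account A growth factor: (1 + 0.018275)^52 ≈ 2.5643909319; balance ≈ 58,083.4546.
Account B growth factor: (1 + 0.016)^52 ≈ 2.282826016; balance ≈ 51,706.0093.
Account A is larger by 6,377.4453.

Account A, by €6,377.45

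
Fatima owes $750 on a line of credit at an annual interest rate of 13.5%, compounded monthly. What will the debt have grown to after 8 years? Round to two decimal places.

Periodic rate = 13.5%/12 = 0.01125; periods = 12·8 = 96.
A = 750·(1 + 0.01125)^96 ≈ 750·2.926977093 ≈ 2,195.2328.

$2,195.23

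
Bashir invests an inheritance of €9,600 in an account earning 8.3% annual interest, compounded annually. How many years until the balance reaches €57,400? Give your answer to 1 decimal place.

(1 + 0.083)^t = 57,400/9,600 = 5.9792.
t·ln(1 + 0.083) = ln(5.9792); t = 1.7883/0.079735 ≈ 22.4278.

22.4 years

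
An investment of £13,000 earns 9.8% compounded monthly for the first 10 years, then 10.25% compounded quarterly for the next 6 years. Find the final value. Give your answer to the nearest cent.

After 10 years at 9.8%: 13,000 × 2.6538727483 ≈ 34,500.3457.
Then 6 years at 10.25%: 34,500.3457 × 1.8353815493 ≈ 63,321.2980.

£63,321.30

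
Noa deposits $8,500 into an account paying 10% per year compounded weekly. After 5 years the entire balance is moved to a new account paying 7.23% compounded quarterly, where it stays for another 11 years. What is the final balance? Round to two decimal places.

After 5 years at 10%: 8,500 × 1.647929821 ≈ 14,007.4035.
Then 11 years at 7.23%: 14,007.4035 × 2.199429324 ≈ 30,808.2940.

$30,808.29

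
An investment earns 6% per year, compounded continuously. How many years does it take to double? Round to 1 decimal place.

e^(0.06t) = 2, so 0.06t = ln 2 ≈ 0.69315.
t ≈ 0.69315/0.06 ≈ 11.5525.

11.6 years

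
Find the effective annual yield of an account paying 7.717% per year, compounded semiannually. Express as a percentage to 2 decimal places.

One year is 2 periods at 0.038585 each: (1 + 0.038585)^2 ≈ 1.078659.
EAR = 1.078659 − 1 ≈ 7.86588%.

7.87%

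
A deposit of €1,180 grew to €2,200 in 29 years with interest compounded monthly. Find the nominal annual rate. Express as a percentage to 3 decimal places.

The 348-period growth factor is 2,200/1,180 = 1.86441.
r/12 = 1.86441^(1/348) − 1 ≈ 0.00179167, so r ≈ 12·0.00179167 = 2.15000%.

2.150%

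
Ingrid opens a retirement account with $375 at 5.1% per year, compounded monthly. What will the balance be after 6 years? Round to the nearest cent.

Periodic rate = 5.1%/12 = 0.00425; periods = 12·6 = 72.
A = 375·(1 + 0.00425)^72 ≈ 375·1.35710206 ≈ 508.9133.

$508.91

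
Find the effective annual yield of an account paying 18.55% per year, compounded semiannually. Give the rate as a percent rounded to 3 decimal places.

EAR = (1 + 18.55%/2)^2 − 1 = (1 + 0.09275)^2 − 1.
(1 + 0.09275)^2 ≈ 1.194103, so EAR ≈ 19.41026%.

19.410%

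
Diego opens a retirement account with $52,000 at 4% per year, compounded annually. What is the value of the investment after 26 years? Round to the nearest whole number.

$144,168

Growth factor = (1 + 0.04)^26 ≈ 2.77246978475.
A ≈ 52,000 × 2.77246978475 ≈ 144,168.4288.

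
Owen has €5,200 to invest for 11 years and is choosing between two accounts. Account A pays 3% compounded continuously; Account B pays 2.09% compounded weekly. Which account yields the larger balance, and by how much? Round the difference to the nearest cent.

Account A growth factor: e^(0.03·11) = e^0.33 ≈ 1.390968128; balance ≈ 7,233.0343.
Account B growth factor: (1 + 0.0209/52)^572 ≈ 1.25841603; balance ≈ 6,543.7634.
Account A is larger by 689.2709.

Account A, by €689.27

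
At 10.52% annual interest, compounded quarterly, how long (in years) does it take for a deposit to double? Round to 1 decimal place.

(1 + 0.0263)^(4t) = 2.
4t = ln 2 / ln(1 + 0.0263) ≈ 0.69315/0.0259601 ≈ 26.7005.
t ≈ 6.6751.

6.7 years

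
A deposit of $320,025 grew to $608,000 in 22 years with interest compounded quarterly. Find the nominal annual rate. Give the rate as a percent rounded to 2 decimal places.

(1 + r/4)^88 = 608,000/320,025 = 1.89985.
1 + r/4 = 1.89985^(1/88) ≈ 1.00732, so r/4 ≈ 0.00731956.
r ≈ 4·0.00731956 = 2.92783%.

2.93%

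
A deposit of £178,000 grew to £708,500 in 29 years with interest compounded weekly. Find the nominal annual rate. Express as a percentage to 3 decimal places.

4.766%

(1 + r/52)^1508 = 708,500/178,000 = 3.98034.
1 + r/52 = 3.98034^(1/1508) ≈ 1.000916, so r/52 ≈ 0.000916445.
r ≈ 52·0.000916445 = 4.76552%.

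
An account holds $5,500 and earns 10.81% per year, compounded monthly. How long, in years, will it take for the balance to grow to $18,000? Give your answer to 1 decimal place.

11.0 years

(1 + 0.00900833)^(12t) = 18,000/5,500 = 3.2727.
12t·ln(1 + 0.00900833) = ln(3.2727); 12t = 1.1856/0.008968 ≈ 132.2060.
t ≈ 11.0172 years.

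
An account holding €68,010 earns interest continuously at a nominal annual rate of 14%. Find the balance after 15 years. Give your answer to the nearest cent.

A = P·e^(rt) = 68,010·e^(0.14·15) = 68,010·e^2.1.
e^2.1 ≈ 8.16616991257, so A ≈ 555,381.2158.

€555,381.22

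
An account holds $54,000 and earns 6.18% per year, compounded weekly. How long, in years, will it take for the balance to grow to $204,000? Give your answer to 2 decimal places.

21.52 years

(1 + 0.00118846)^(52t) = 204,000/54,000 = 3.7778.
52t·ln(1 + 0.00118846) = ln(3.7778); 52t = 1.3291/0.00118776 ≈ 1119.0313.
t ≈ 21.5198 years.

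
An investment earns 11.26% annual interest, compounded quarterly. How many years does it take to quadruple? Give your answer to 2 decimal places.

12.48 years

(1 + 0.02815)^(4t) = 4.
4t = ln 4 / ln(1 + 0.02815) ≈ 1.3863/0.0277611 ≈ 49.9366.
t ≈ 12.4842.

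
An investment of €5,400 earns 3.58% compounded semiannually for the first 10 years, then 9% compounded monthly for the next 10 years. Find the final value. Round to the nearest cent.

€18,875.68

Phase 1: 5,400·(1 + 0.0179)^20 ≈ 7,700.0944.
Phase 2: 7,700.0944·(1 + 0.0075)^120 ≈ 18,875.6808.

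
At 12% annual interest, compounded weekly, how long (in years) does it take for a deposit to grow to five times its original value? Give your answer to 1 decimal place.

(1 + 0.00230769)^(52t) = 5.
52t = ln 5 / ln(1 + 0.00230769) ≈ 1.6094/0.00230503 ≈ 698.2275.
t ≈ 13.4275.

13.4 years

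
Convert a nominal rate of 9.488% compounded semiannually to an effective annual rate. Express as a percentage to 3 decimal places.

One year is 2 periods at 0.04744 each: (1 + 0.04744)^2 ≈ 1.097131.
EAR = 1.097131 − 1 ≈ 9.71306%.

9.713%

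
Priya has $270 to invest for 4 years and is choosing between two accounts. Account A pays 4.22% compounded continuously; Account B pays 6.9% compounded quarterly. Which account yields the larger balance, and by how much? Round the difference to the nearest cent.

A: e^(0.0422·4) = e^0.1688 ≈ 1.18388334, so 270 × 1.18388334 ≈ 319.6485.
B: (1 + 0.01725)^16 ≈ 1.31474999, so 270 × 1.31474999 ≈ 354.9825.
Difference ≈ 35.3340 in favor of B.

Account B, by $35.33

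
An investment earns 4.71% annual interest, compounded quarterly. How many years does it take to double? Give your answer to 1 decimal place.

14.8 years

(1 + 0.011775)^(4t) = 2.
4t = ln 2 / ln(1 + 0.011775) ≈ 0.69315/0.0117062 ≈ 59.2119.
t ≈ 14.8030.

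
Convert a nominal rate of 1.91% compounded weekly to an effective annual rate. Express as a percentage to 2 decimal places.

1.93%

EAR = (1 + 1.91%/52)^52 − 1 = (1 + 0.000367308)^52 − 1.
(1 + 0.000367308)^52 ≈ 1.01928, so EAR ≈ 1.92800%.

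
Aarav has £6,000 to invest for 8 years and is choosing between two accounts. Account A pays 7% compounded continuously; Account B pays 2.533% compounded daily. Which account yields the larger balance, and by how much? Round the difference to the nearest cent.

Account A, by £3,156.30

A: e^(0.07·8) = e^0.56 ≈ 1.7506725003, so 6,000 × 1.7506725003 ≈ 10,504.0350.
B: (1 + 0.02533/365)^2920 ≈ 1.224622911, so 6,000 × 1.224622911 ≈ 7,347.7375.
Difference ≈ 3,156.2975 in favor of A.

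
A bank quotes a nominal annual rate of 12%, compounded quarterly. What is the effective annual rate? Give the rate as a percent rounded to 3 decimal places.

12.551%

One year is 4 periods at 0.03 each: (1 + 0.03)^4 ≈ 1.125509.
EAR = 1.125509 − 1 ≈ 12.55088%.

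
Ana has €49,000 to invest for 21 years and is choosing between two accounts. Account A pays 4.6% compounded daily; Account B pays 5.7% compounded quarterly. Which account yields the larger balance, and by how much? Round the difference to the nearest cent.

Account B, by €32,098.41

Account A growth factor: (1 + 0.046/365)^7665 ≈ 2.62725384135; balance ≈ 128,735.4382.
Account B growth factor: (1 + 0.01425)^84 ≈ 3.28232345081; balance ≈ 160,833.8491.
Account B is larger by 32,098.4109.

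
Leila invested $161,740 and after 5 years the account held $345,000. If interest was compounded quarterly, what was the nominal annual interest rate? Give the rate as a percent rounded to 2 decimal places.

15.44%

The 20-period growth factor is 345,000/161,740 = 2.13305.
r/4 = 2.13305^(1/20) − 1 ≈ 0.0386042, so r ≈ 4·0.0386042 = 15.44169%.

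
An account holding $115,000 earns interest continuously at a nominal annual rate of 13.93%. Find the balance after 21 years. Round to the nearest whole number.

$2,143,579

A = P·e^(rt) = 115,000·e^(0.1393·21) = 115,000·e^2.9253.
e^2.9253 ≈ 18.63981715634, so A ≈ 2,143,578.9730.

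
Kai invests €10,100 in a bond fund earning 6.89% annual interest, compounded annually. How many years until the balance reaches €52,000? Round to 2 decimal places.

(1 + 0.0689)^t = 52,000/10,100 = 5.1485.
t·ln(1 + 0.0689) = ln(5.1485); t = 1.6387/0.0666301 ≈ 24.5941.

24.59 years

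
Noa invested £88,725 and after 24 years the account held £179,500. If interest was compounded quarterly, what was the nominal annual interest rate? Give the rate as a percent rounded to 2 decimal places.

2.95%

The 96-period growth factor is 179,500/88,725 = 2.02311.
r/4 = 2.02311^(1/96) − 1 ≈ 0.00736694, so r ≈ 4·0.00736694 = 2.94677%.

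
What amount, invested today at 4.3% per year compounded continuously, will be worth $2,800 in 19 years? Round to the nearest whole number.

$1,237

P = A·e^(−rt) = 2,800·e^(−0.817).
e^(−0.817) ≈ 0.4417549334, so P ≈ 1,236.9138.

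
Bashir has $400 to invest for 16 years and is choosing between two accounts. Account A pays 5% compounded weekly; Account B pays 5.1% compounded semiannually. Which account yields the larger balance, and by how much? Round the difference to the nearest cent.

Account B, by $5.49

Account A growth factor: (1 + 0.05/52)^832 ≈ 2.22468566; balance ≈ 889.8743.
Account B growth factor: (1 + 0.0255)^32 ≈ 2.23841842; balance ≈ 895.3674.
Account B is larger by 5.4931.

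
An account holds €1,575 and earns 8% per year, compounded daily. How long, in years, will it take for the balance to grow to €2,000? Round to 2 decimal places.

2.99 years

(1 + 0.000219178)^(365t) = 2,000/1,575 = 1.2698.
365t·ln(1 + 0.000219178) = ln(1.2698); 365t = 0.23889/0.000219154 ≈ 1090.0638.
t ≈ 2.9865 years.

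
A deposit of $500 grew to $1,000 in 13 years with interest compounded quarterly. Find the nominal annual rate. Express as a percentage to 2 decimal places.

(1 + r/4)^52 = 1,000/500 = 2.
1 + r/4 = 2^(1/52) ≈ 1.013419, so r/4 ≈ 0.013419.
r ≈ 4·0.013419 = 5.36760%.

5.37%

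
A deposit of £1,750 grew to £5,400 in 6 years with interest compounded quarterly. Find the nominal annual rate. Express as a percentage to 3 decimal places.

(1 + r/4)^24 = 5,400/1,750 = 3.08571.
1 + r/4 = 3.08571^(1/24) ≈ 1.048069, so r/4 ≈ 0.0480689.
r ≈ 4·0.0480689 = 19.22755%.

19.228%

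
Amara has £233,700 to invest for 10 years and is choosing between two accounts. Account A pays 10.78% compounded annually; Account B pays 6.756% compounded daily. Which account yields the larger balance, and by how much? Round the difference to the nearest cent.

Account A growth factor: (1 + 0.1078)^10 ≈ 2.7836434584; balance ≈ 650,537.4762.
Account B growth factor: (1 + 0.06756/365)^3650 ≈ 1.96508889272; balance ≈ 459,241.2742.
Account A is larger by 191,296.2020.

Account A, by £191,296.20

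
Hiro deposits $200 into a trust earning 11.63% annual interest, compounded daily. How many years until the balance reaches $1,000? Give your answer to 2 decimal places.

13.84 years

(1 + 0.00031863)^(365t) = 1,000/200 = 5.
365t·ln(1 + 0.00031863) = ln(5); 365t = 1.6094/0.000318579 ≈ 5051.9211.
t ≈ 13.8409 years.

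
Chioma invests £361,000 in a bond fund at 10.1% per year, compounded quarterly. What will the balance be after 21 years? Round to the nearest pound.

£2,932,301

Growth factor = (1 + 0.02525)^84 ≈ 8.12271748936.
A ≈ 361,000 × 8.12271748936 ≈ 2,932,301.0137.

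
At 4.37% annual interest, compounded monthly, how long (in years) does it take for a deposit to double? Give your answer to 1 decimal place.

15.9 years

(1 + 0.00364167)^(12t) = 2.
12t = ln 2 / ln(1 + 0.00364167) ≈ 0.69315/0.00363505 ≈ 190.6843.
t ≈ 15.8904.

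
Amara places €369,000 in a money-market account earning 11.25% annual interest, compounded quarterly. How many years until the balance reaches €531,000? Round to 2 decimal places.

We need (1 + 0.028125)^(4t) = 1.439, so 4t = ln 1.439 / ln 1.028125 ≈ 13.1221.
t ≈ 13.1221/4 = 3.2805 years.

3.28 years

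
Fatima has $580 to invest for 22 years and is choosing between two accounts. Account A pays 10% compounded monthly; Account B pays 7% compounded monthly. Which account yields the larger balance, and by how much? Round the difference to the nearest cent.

Account A, by $2,493.62

Account A growth factor: (1 + 0.1/12)^264 ≈ 8.943114826; balance ≈ 5,187.0066.
Account B growth factor: (1 + 0.07/12)^264 ≈ 4.643766232; balance ≈ 2,693.3844.
Account A is larger by 2,493.6222.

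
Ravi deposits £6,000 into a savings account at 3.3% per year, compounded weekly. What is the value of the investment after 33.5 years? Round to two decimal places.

£18,118.05

Growth factor = (1 + 0.033/52)^1742 ≈ 3.019675468.
A ≈ 6,000 × 3.019675468 ≈ 18,118.0528.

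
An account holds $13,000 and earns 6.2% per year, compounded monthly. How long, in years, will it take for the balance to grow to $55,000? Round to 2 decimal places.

We need (1 + 0.00516667)^(12t) = 4.2308, so 12t = ln 4.2308 / ln 1.005167 ≈ 279.8916.
t ≈ 279.8916/12 = 23.3243 years.

23.32 years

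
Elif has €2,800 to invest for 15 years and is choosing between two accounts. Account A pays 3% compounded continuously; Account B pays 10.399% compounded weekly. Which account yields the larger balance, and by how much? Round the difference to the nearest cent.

A: e^(0.03·15) = e^0.45 ≈ 1.568312185, so 2,800 × 1.568312185 ≈ 4,391.2741.
B: (1 + 0.10399/52)^780 ≈ 4.7507019034, so 2,800 × 4.7507019034 ≈ 13,301.9653.
Difference ≈ 8,910.6912 in favor of B.

Account B, by €8,910.69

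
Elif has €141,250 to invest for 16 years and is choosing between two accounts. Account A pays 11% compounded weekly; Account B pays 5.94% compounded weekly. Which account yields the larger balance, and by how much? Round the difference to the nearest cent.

Account A growth factor: (1 + 0.11/52)^832 ≈ 5.80164258998; balance ≈ 819,482.0158.
Account B growth factor: (1 + 0.0594/52)^832 ≈ 2.58534145052; balance ≈ 365,179.4799.
Account A is larger by 454,302.5359.

Account A, by €454,302.54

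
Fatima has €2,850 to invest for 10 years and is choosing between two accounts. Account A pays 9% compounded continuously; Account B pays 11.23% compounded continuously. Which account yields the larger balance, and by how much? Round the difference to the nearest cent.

Account A growth factor: e^(0.09·10) = e^0.9 ≈ 2.459603111; balance ≈ 7,009.8689.
Account B growth factor: e^(0.1123·10) = e^1.123 ≈ 3.074062572; balance ≈ 8,761.0783.
Account B is larger by 1,751.2095.

Account B, by €1,751.21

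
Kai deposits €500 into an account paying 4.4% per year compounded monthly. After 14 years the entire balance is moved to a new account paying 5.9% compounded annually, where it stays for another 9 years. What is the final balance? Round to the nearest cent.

€1,549.07

After 14 years at 4.4%: 500 × 1.849422484 ≈ 924.7112.
Then 9 years at 5.9%: 924.7112 × 1.675188338 ≈ 1,549.0655.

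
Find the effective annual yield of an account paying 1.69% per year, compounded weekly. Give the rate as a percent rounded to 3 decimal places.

One year is 52 periods at 0.000325 each: (1 + 0.000325)^52 ≈ 1.017041.
EAR = 1.017041 − 1 ≈ 1.70408%.

1.704%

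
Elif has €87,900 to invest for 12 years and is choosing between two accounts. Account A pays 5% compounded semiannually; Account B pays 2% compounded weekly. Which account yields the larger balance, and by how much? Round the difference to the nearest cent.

A: (1 + 0.025)^24 ≈ 1.80872594958, so 87,900 × 1.80872594958 ≈ 158,987.0110.
B: (1 + 0.02/52)^624 ≈ 1.27119049368, so 87,900 × 1.27119049368 ≈ 111,737.6444.
Difference ≈ 47,249.3666 in favor of A.

Account A, by €47,249.37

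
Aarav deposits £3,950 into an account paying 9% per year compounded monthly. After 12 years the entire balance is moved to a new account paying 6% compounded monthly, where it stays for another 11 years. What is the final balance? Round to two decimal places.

Phase 1: 3,950·(1 + 0.0075)^144 ≈ 11,584.7053.
Phase 2: 11,584.7053·(1 + 0.005)^132 ≈ 22,377.1689.

£22,377.17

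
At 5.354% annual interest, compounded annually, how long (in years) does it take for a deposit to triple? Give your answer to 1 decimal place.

21.1 years

(1 + 0.05354)^t = 3.
t = ln 3 / ln(1 + 0.05354) ≈ 1.0986/0.0521559 ≈ 21.0640.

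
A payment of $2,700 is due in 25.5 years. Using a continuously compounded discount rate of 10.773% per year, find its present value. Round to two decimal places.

$173.10

P = A·e^(−rt) = 2,700·e^(−2.747115).
e^(−2.747115) ≈ 0.06411255939, so P ≈ 173.1039.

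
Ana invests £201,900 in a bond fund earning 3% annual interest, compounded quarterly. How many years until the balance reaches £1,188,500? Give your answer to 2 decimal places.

59.31 years

We need (1 + 0.0075)^(4t) = 5.8866, so 4t = ln 5.8866 / ln 1.0075 ≈ 237.2419.
t ≈ 237.2419/4 = 59.3105 years.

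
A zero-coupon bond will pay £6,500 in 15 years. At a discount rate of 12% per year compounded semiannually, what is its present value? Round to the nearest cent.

Growth factor = (1 + 0.06)^30 ≈ 5.743491173.
P = 6,500/5.743491173 ≈ 1,131.7159.

£1,131.72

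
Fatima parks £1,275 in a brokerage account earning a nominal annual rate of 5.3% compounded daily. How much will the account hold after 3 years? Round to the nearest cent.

Growth factor = (1 + 0.053/365)^1095 ≈ 1.172324415.
A ≈ 1,275 × 1.172324415 ≈ 1,494.7136.

£1,494.71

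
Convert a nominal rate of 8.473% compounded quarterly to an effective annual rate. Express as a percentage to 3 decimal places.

EAR = (1 + 8.473%/4)^4 − 1 = (1 + 0.0211825)^4 − 1.
(1 + 0.0211825)^4 ≈ 1.08746, so EAR ≈ 8.74604%.

8.746%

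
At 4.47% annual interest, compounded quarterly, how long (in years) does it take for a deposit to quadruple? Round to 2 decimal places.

31.19 years

(1 + 0.011175)^(4t) = 4.
4t = ln 4 / ln(1 + 0.011175) ≈ 1.3863/0.011113 ≈ 124.7451.
t ≈ 31.1863.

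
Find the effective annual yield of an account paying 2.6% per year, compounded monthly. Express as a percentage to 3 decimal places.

2.631%

One year is 12 periods at 0.00216667 each: (1 + 0.00216667)^12 ≈ 1.026312.
EAR = 1.026312 − 1 ≈ 2.63121%.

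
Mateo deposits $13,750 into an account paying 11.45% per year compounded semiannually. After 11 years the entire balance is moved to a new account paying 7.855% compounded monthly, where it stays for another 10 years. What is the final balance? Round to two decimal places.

After 11 years at 11.45%: 13,750 × 3.40337076558 ≈ 46,796.3480.
Then 10 years at 7.855%: 46,796.3480 × 2.18789586161 ≈ 102,385.5362.

$102,385.54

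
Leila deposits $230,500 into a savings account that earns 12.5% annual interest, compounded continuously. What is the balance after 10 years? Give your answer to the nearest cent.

$804,524.05

A = P·e^(rt) = 230,500·e^(0.125·10) = 230,500·e^1.25.
e^1.25 ≈ 3.49034295746, so A ≈ 804,524.0517.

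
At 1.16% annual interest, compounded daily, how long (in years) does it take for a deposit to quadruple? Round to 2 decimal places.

119.51 years

(1 + 0.0000317808)^(365t) = 4.
365t = ln 4 / ln(1 + 0.0000317808) ≈ 1.3863/3.17803e-05 ≈ 43621.1623.
t ≈ 119.5100.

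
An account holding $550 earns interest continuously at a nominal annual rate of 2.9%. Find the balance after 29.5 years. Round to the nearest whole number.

A = P·e^(rt) = 550·e^(0.029·29.5) = 550·e^0.8555.
e^0.8555 ≈ 2.352550362, so A ≈ 1,293.9027.

$1,294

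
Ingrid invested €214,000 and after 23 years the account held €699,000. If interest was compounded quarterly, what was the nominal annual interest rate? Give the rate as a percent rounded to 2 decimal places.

5.18%

(1 + r/4)^92 = 699,000/214,000 = 3.26636.
1 + r/4 = 3.26636^(1/92) ≈ 1.012949, so r/4 ≈ 0.0129492.
r ≈ 4·0.0129492 = 5.17966%.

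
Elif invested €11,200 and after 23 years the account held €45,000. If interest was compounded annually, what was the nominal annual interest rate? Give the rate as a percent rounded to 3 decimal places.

6.233%

The 23-period growth factor is 45,000/11,200 = 4.01786.
r = 4.01786^(1/23) − 1 ≈ 0.0623329, i.e. 6.23329%.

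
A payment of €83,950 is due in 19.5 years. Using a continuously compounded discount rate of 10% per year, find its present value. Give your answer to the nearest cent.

P = A·e^(−rt) = 83,950·e^(−1.95).
e^(−1.95) ≈ 0.14227407159, so P ≈ 11,943.9083.

€11,943.91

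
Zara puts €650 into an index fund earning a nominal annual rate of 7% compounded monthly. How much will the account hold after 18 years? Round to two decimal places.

Growth factor = (1 + 0.07/12)^216 ≈ 3.512539322.
A ≈ 650 × 3.512539322 ≈ 2,283.1506.

€2,283.15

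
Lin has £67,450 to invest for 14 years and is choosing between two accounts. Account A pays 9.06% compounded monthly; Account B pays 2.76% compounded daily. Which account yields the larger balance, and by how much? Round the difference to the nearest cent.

Account A, by £139,392.89

Account A growth factor: (1 + 0.00755)^168 ≈ 3.53826238522; balance ≈ 238,655.7979.
Account B growth factor: (1 + 0.0276/365)^5110 ≈ 1.4716517238; balance ≈ 99,262.9088.
Account A is larger by 139,392.8891.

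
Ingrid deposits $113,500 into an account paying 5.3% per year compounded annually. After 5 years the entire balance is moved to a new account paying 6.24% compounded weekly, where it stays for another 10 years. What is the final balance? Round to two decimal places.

After 5 years at 5.3%: 113,500 × 1.2946186406 ≈ 146,939.2157.
Then 10 years at 6.24%: 146,939.2157 × 1.86568056222 ≈ 274,141.6386.

$274,141.64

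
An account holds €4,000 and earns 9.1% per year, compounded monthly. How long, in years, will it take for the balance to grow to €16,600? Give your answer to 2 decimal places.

We need (1 + 0.00758333)^(12t) = 4.15, so 12t = ln 4.15 / ln 1.007583 ≈ 188.3733.
t ≈ 188.3733/12 = 15.6978 years.

15.70 years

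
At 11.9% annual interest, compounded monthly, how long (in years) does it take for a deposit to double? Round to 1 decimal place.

(1 + 0.00991667)^(12t) = 2.
12t = ln 2 / ln(1 + 0.00991667) ≈ 0.69315/0.00986782 ≈ 70.2432.
t ≈ 5.8536.

5.9 years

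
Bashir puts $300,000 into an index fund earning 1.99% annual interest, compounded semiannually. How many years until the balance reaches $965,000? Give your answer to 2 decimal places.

We need (1 + 0.00995)^(2t) = 3.2167, so 2t = ln 3.2167 / ln 1.00995 ≈ 118.0049.
t ≈ 118.0049/2 = 59.0024 years.

59.00 years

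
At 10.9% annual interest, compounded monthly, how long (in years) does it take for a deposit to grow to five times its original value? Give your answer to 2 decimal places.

(1 + 0.00908333)^(12t) = 5.
12t = ln 5 / ln(1 + 0.00908333) ≈ 1.6094/0.00904233 ≈ 177.9893.
t ≈ 14.8324.

14.83 years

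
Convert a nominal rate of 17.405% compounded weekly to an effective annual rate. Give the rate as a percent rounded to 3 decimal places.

18.977%

One year is 52 periods at 0.00334712 each: (1 + 0.00334712)^52 ≈ 1.189769.
EAR = 1.189769 − 1 ≈ 18.97692%.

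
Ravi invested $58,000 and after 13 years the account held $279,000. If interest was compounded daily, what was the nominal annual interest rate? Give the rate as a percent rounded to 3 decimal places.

12.085%

(1 + r/365)^4745 = 279,000/58,000 = 4.81034.
1 + r/365 = 4.81034^(1/4745) ≈ 1.000331, so r/365 ≈ 0.000331091.
r ≈ 365·0.000331091 = 12.08484%.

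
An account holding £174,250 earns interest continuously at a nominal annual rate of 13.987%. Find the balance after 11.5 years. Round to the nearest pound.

£870,438

A = P·e^(rt) = 174,250·e^(0.13987·11.5) = 174,250·e^1.608505.
e^1.608505 ≈ 4.99533761297, so A ≈ 870,437.5791.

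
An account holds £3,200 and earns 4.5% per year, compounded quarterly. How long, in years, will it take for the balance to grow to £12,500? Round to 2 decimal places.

We need (1 + 0.01125)^(4t) = 3.9062, so 4t = ln 3.9062 / ln 1.01125 ≈ 121.7980.
t ≈ 121.7980/4 = 30.4495 years.

30.45 years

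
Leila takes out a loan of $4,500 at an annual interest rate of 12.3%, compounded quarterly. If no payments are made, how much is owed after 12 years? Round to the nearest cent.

Growth factor = (1 + 0.03075)^48 ≈ 4.2791793264.
A ≈ 4,500 × 4.2791793264 ≈ 19,256.3070.

$19,256.31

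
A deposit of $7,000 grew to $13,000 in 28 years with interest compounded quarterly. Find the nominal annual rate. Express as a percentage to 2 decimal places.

The 112-period growth factor is 13,000/7,000 = 1.85714.
r/4 = 1.85714^(1/112) − 1 ≈ 0.00554244, so r ≈ 4·0.00554244 = 2.21698%.

2.22%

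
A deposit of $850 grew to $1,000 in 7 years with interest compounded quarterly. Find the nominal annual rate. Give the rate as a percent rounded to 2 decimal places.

The 28-period growth factor is 1,000/850 = 1.17647.
r/4 = 1.17647^(1/28) − 1 ≈ 0.00582112, so r ≈ 4·0.00582112 = 2.32845%.

2.33%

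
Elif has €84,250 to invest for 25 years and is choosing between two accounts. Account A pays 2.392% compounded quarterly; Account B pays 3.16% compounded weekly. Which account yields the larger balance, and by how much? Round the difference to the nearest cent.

Account A growth factor: (1 + 0.00598)^100 ≈ 1.815242516; balance ≈ 152,934.1820.
Account B growth factor: (1 + 0.0316/52)^1300 ≈ 2.20286780396; balance ≈ 185,591.6125.
Account B is larger by 32,657.4305.

Account B, by €32,657.43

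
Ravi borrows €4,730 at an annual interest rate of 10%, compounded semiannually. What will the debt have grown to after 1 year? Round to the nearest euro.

€5,215

Periodic rate = 10%/2 = 0.05; periods = 2·1 = 2.
A = 4,730·(1 + 0.05)^2 ≈ 4,730·1.1025 ≈ 5,214.8250.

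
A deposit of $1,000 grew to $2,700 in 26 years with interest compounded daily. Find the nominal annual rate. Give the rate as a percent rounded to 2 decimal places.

The 9490-period growth factor is 2,700/1,000 = 2.7.
r/365 = 2.7^(1/9490) − 1 ≈ 0.000104668, so r ≈ 365·0.000104668 = 3.82040%.

3.82%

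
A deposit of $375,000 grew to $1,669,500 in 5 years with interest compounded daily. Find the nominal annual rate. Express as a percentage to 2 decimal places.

(1 + r/365)^1825 = 1,669,500/375,000 = 4.452.
1 + r/365 = 4.452^(1/1825) ≈ 1.000819, so r/365 ≈ 0.000818611.
r ≈ 365·0.000818611 = 29.87929%.

29.88%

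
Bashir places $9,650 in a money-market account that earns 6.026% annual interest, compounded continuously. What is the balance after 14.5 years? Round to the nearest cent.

$23,120.69

A = P·e^(rt) = 9,650·e^(0.06026·14.5) = 9,650·e^0.87377.
e^0.87377 ≈ 2.3959264912, so A ≈ 23,120.6906.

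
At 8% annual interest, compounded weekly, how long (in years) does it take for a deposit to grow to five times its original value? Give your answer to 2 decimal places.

20.13 years

(1 + 0.00153846)^(52t) = 5.
52t = ln 5 / ln(1 + 0.00153846) ≈ 1.6094/0.00153728 ≈ 1046.9392.
t ≈ 20.1334.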